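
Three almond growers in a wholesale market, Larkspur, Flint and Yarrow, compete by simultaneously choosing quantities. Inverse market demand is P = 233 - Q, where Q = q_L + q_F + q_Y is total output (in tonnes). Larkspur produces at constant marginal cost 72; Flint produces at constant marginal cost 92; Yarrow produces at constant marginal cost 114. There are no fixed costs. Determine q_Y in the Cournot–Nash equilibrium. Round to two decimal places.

13.75

Larkspur's profit: π_L = (233 - Q)q_L - (72q_L). Setting ∂π_L/∂q_L = 0: 161 - 2q_L - (q_F + q_Y) = 0.
Flint's first-order condition: 141 - 2q_F - (q_L + q_Y) = 0.
Yarrow's first-order condition: 119 - 2q_Y - (q_L + q_F) = 0.
Summing all 3 equations gives 421 − 4Q = 0, hence Q = 421/4.
Back-substituting: q_L = (161 − 421/4) = 223/4, q_F = (141 − 421/4) = 143/4, q_Y = (119 − 421/4) = 55/4.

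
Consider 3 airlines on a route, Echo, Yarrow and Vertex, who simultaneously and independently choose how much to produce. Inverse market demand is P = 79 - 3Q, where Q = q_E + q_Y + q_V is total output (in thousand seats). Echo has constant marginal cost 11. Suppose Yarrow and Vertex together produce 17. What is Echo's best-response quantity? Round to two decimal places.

With rivals' combined output fixed at 17, Echo's profit is π_E = (79 - 3·17 - 3q_E)q_E - (11q_E) = (28 - 3q_E)q_E - (11q_E).
∂π_E/∂q_E = 17 - 6q_E = 0, so q_E = 17/6.

2.83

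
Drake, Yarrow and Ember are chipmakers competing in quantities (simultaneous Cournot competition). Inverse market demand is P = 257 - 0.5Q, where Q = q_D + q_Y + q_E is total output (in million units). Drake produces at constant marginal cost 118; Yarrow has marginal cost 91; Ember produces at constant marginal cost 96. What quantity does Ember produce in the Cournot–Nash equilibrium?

Drake's profit: π_D = (257 - 0.5Q)q_D - (118q_D). Setting ∂π_D/∂q_D = 0: 139 - q_D - (1/2)(q_Y + q_E) = 0.
Yarrow's first-order condition: 166 - q_Y - (1/2)(q_D + q_E) = 0.
Ember's profit: π_E = (257 - 0.5Q)q_E - (96q_E). Setting ∂π_E/∂q_E = 0: 161 - q_E - (1/2)(q_D + q_Y) = 0.
Adding the 3 conditions: 466 − Q − Q = 0, i.e. Q = 233.
Back-substituting: q_D = (139 − 233/2)/(1/2) = 45, q_Y = (166 − 233/2)/(1/2) = 99, q_E = (161 − 233/2)/(1/2) = 89.

89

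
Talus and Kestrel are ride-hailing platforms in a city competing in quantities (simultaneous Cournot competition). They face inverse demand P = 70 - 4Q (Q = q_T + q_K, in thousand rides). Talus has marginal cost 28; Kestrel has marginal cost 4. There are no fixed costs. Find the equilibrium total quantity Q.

9

Talus's profit: π_T = (70 - 4Q)q_T - (28q_T). Setting ∂π_T/∂q_T = 0: 42 - 8q_T - 4(q_K) = 0.
Kestrel's profit: π_K = (70 - 4Q)q_K - (4q_K). Setting ∂π_K/∂q_K = 0: 66 - 8q_K - 4(q_T) = 0.
So q_T = (42 - 4q_K)/8 and q_K = (66 - 4q_T)/8.
Solving the pair: q_T = 3/2, q_K = 15/2.
Total output Q = 3/2 + 15/2 = 9.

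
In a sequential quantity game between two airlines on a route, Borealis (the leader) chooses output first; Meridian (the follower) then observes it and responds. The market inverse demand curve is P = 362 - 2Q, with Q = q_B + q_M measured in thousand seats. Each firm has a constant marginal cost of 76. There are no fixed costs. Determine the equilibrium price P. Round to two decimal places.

The follower Meridian best-responds to any q_B: π_M = (362 - 2Q)q_M - 76q_M.
Setting the follower's marginal profit to zero, 286 - 2q_B - 4q_M = 0, i.e. q_M = (286 - 2q_B)/4.
The leader anticipates this reaction. Substituting into P = 362 - 2Q gives P = 219 - q_B, so π_B = (219 - q_B)q_B - 76q_B.
Maximising: ∂π_B/∂q_B = 143 - 2q_B = 0, giving q_B = 143/2.
Then q_M = (286 - 2·(143/2))/4 = 143/4.
Total output Q = 429/4, so price P = 362 - 2·(429/4) = 295/2.

147.50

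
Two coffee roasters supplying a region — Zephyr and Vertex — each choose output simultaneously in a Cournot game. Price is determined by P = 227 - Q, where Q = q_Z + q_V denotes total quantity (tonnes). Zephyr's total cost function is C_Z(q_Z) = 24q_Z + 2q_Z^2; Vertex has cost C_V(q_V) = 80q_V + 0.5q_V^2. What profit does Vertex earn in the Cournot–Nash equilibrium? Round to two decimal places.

2392.95

Zephyr's profit: π_Z = (227 - Q)q_Z - (24q_Z + 2q_Z²). Setting ∂π_Z/∂q_Z = 0: 203 - 6q_Z - (q_V) = 0.
Vertex's first-order condition: 147 - 3q_V - (q_Z) = 0.
So q_Z = (203 - q_V)/6 and q_V = (147 - q_Z)/3.
Substituting one into the other gives q_Z = 462/17 and q_V = 679/17.
Price P = 227 - 1141/17 = 159.8824.
Vertex's profit: 159.8824·(679/17) - 80·(679/17) - (1/2)(679/17)² = 2392.9464.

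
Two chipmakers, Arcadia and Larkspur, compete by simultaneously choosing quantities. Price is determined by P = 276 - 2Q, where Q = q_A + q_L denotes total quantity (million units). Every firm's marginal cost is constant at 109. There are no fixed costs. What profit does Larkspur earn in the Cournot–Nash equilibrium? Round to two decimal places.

Each firm earns π_i = (276 - 2Q)q_i - 109q_i.
Setting ∂π_i/∂q_i = 0 with rivals' quantities fixed: 167 - 4q_i - 2q_j = 0.
With identical firms every q_j equals q_i, so q_j = q_i and 167 = 6q_i, giving q_i = 167/6.
Price P = 276 - 2·(167/3) = 494/3.
Larkspur's profit: (494/3 - 109)·(167/6) = 1549.3889.

1549.39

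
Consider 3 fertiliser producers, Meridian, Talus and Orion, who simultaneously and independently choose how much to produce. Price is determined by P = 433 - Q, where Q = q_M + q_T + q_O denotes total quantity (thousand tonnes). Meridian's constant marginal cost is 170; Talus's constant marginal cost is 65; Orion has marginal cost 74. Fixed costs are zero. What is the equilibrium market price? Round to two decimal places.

Meridian's profit: π_M = (433 - Q)q_M - (170q_M). Setting ∂π_M/∂q_M = 0: 263 - 2q_M - (q_T + q_O) = 0.
Talus's first-order condition: 368 - 2q_T - (q_M + q_O) = 0.
Orion's first-order condition: 359 - 2q_O - (q_M + q_T) = 0.
Adding the 3 first-order conditions: 990 − 4Q = 0, so Q = 495/2.
Back-substituting: q_M = (263 − 495/2) = 31/2, q_T = (368 − 495/2) = 241/2, q_O = (359 − 495/2) = 223/2.
Total output Q = 495/2, so price P = 433 - 495/2 = 371/2.

185.50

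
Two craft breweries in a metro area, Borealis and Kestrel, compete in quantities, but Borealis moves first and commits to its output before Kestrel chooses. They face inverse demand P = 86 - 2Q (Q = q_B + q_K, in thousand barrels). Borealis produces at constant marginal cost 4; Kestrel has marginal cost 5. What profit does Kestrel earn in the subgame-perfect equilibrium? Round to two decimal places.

195.03

Solve by backward induction. Given q_B, the follower Kestrel maximises π_K = (86 - 2q_B - 2q_K)q_K - 5q_K.
∂π_K/∂q_K = 81 - 2q_B - 4q_K = 0 gives the reaction function q_K = (81 - 2q_B)/4.
Borealis substitutes q_K(q_B) into its own profit: π_B = q_B(86 - 2q_B - (81 - 2q_B)/2) - 4q_B = (91/2 - q_B)q_B - 4q_B.
Leader FOC: 83/2 - 2q_B = 0, so q_B = 83/4.
Then q_K = (81 - 2·(83/4))/4 = 79/8.
Price P = 86 - 2·(245/8) = 99/4.
Kestrel's profit: (99/4 - 5)·(79/8) = 195.0313.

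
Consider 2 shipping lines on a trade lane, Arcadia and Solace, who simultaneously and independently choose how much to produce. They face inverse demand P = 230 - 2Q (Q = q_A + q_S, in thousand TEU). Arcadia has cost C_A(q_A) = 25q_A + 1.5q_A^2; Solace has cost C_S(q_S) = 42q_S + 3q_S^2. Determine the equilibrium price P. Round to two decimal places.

Arcadia's profit: π_A = (230 - 2Q)q_A - (25q_A + (3/2)q_A²). Setting ∂π_A/∂q_A = 0: 205 - 7q_A - 2(q_S) = 0.
Solace's first-order condition: 188 - 10q_S - 2(q_A) = 0.
So q_A = (205 - 2q_S)/7 and q_S = (188 - 2q_A)/10.
Solving the pair: q_A = 279/11, q_S = 151/11.
Total output Q = 430/11, so price P = 230 - 2·(430/11) = 1670/11.

151.82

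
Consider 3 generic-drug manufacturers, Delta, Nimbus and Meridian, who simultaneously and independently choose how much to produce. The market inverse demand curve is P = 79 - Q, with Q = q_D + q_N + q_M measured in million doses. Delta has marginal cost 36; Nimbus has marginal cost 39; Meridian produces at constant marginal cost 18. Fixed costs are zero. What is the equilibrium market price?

43

Delta's profit: π_D = (79 - Q)q_D - (36q_D). Setting ∂π_D/∂q_D = 0: 43 - 2q_D - (q_N + q_M) = 0.
Nimbus's profit: π_N = (79 - Q)q_N - (39q_N). Setting ∂π_N/∂q_N = 0: 40 - 2q_N - (q_D + q_M) = 0.
Meridian's profit: π_M = (79 - Q)q_M - (18q_M). Setting ∂π_M/∂q_M = 0: 61 - 2q_M - (q_D + q_N) = 0.
Adding the 3 first-order conditions: 144 − 4Q = 0, so Q = 36.
Back-substituting: q_D = (43 − 36) = 7, q_N = (40 − 36) = 4, q_M = (61 − 36) = 25.
Total output Q = 36, so price P = 79 - 36 = 43.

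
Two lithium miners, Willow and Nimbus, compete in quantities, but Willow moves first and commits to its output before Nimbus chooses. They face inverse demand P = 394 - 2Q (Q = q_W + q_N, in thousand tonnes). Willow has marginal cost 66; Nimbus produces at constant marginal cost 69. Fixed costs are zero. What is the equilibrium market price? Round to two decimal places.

The follower Nimbus best-responds to any q_W: π_N = (394 - 2Q)q_N - 69q_N.
Setting the follower's marginal profit to zero, 325 - 2q_W - 4q_N = 0, i.e. q_N = (325 - 2q_W)/4.
The leader anticipates this reaction. Substituting into P = 394 - 2Q gives P = 463/2 - q_W, so π_W = (463/2 - q_W)q_W - 66q_W.
Leader FOC: 331/2 - 2q_W = 0, so q_W = 331/4.
Then q_N = (325 - 2·(331/4))/4 = 319/8.
Total output Q = 981/8, so price P = 394 - 2·(981/8) = 595/4.

148.75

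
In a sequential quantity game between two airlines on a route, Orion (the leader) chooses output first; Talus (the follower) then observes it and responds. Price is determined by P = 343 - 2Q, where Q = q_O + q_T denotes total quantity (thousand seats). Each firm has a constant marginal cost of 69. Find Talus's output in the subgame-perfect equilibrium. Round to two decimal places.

34.25

The follower Talus best-responds to any q_O: π_T = (343 - 2Q)q_T - 69q_T.
Setting the follower's marginal profit to zero, 274 - 2q_O - 4q_T = 0, i.e. q_T = (274 - 2q_O)/4.
Orion substitutes q_T(q_O) into its own profit: π_O = q_O(343 - 2q_O - (274 - 2q_O)/2) - 69q_O = (206 - q_O)q_O - 69q_O.
Leader FOC: 137 - 2q_O = 0, so q_O = 137/2.
Then q_T = (274 - 2·(137/2))/4 = 137/4.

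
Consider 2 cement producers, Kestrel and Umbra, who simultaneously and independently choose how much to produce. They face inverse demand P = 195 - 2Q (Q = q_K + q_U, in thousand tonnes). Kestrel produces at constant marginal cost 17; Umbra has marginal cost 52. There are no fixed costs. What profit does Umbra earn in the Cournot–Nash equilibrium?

648

Kestrel's profit: π_K = (195 - 2Q)q_K - (17q_K). Setting ∂π_K/∂q_K = 0: 178 - 4q_K - 2(q_U) = 0.
Umbra's profit: π_U = (195 - 2Q)q_U - (52q_U). Setting ∂π_U/∂q_U = 0: 143 - 4q_U - 2(q_K) = 0.
So q_K = (178 - 2q_U)/4 and q_U = (143 - 2q_K)/4.
Solving the pair: q_K = 71/2, q_U = 18.
Price P = 195 - 2·(107/2) = 88.
Umbra's profit: (88 - 52)·18 = 648.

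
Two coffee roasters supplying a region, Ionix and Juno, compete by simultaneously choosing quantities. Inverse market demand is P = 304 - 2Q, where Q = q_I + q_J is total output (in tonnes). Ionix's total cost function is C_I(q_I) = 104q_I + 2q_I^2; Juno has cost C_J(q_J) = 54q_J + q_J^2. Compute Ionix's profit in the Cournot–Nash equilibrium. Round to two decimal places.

1012.40

Ionix's profit: π_I = (304 - 2Q)q_I - (104q_I + 2q_I²). Setting ∂π_I/∂q_I = 0: 200 - 8q_I - 2(q_J) = 0.
Juno's profit: π_J = (304 - 2Q)q_J - (54q_J + q_J²). Setting ∂π_J/∂q_J = 0: 250 - 6q_J - 2(q_I) = 0.
So q_I = (200 - 2q_J)/8 and q_J = (250 - 2q_I)/6.
Substituting one into the other gives q_I = 175/11 and q_J = 400/11.
Price P = 304 - 2·(575/11) = 199.4545.
Ionix's profit: 199.4545·(175/11) - 104·(175/11) - 2(175/11)² = 1012.3967.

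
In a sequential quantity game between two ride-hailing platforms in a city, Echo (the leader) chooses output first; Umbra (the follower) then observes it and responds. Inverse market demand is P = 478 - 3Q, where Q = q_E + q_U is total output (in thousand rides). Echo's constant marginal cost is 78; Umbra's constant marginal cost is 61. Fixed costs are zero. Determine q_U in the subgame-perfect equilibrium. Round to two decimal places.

37.58

The follower Umbra best-responds to any q_E: π_U = (478 - 3Q)q_U - 61q_U.
Setting the follower's marginal profit to zero, 417 - 3q_E - 6q_U = 0, i.e. q_U = (417 - 3q_E)/6.
The leader anticipates this reaction. Substituting into P = 478 - 3Q gives P = 539/2 - (3/2)q_E, so π_E = (539/2 - (3/2)q_E)q_E - 78q_E.
Maximising: ∂π_E/∂q_E = 383/2 - 3q_E = 0, giving q_E = 383/6.
Then q_U = (417 - 3·(383/6))/6 = 451/12.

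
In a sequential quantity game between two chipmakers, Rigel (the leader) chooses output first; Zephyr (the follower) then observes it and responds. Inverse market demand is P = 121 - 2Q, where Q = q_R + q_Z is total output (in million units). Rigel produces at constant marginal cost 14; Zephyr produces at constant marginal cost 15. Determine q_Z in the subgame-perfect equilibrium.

13

Solve by backward induction. Given q_R, the follower Zephyr maximises π_Z = (121 - 2q_R - 2q_Z)q_Z - 15q_Z.
∂π_Z/∂q_Z = 106 - 2q_R - 4q_Z = 0 gives the reaction function q_Z = (106 - 2q_R)/4.
The leader anticipates this reaction. Substituting into P = 121 - 2Q gives P = 68 - q_R, so π_R = (68 - q_R)q_R - 14q_R.
Leader FOC: 54 - 2q_R = 0, so q_R = 27.
Then q_Z = (106 - 2·27)/4 = 13.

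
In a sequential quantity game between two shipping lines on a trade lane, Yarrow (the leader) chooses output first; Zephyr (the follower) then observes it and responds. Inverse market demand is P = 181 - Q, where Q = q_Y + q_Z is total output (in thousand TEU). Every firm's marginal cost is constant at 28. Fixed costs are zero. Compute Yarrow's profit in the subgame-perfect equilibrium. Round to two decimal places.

2926.13

Solve by backward induction. Given q_Y, the follower Zephyr maximises π_Z = (181 - q_Y - q_Z)q_Z - 28q_Z.
∂π_Z/∂q_Z = 153 - q_Y - 2q_Z = 0 gives the reaction function q_Z = (153 - q_Y)/2.
The leader anticipates this reaction. Substituting into P = 181 - Q gives P = 209/2 - (1/2)q_Y, so π_Y = (209/2 - (1/2)q_Y)q_Y - 28q_Y.
The leader's first-order condition 153/2 - q_Y = 0 yields q_Y = 153/2.
Then q_Z = (153 - 153/2)/2 = 153/4.
Price P = 181 - 459/4 = 265/4.
Yarrow's profit: (265/4 - 28)·(153/2) = 2926.1250.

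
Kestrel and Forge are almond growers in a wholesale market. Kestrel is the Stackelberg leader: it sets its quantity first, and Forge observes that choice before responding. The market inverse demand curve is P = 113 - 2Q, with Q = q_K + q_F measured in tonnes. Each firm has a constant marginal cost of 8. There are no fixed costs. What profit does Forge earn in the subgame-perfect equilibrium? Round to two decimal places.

Solve by backward induction. Given q_K, the follower Forge maximises π_F = (113 - 2q_K - 2q_F)q_F - 8q_F.
Follower FOC: 105 - 2q_K - 4q_F = 0, so q_F(q_K) = (105 - 2q_K)/4.
The leader anticipates this reaction. Substituting into P = 113 - 2Q gives P = 121/2 - q_K, so π_K = (121/2 - q_K)q_K - 8q_K.
Maximising: ∂π_K/∂q_K = 105/2 - 2q_K = 0, giving q_K = 105/4.
Then q_F = (105 - 2·(105/4))/4 = 105/8.
Price P = 113 - 2·(315/8) = 137/4.
Forge's profit: (137/4 - 8)·(105/8) = 344.5313.

344.53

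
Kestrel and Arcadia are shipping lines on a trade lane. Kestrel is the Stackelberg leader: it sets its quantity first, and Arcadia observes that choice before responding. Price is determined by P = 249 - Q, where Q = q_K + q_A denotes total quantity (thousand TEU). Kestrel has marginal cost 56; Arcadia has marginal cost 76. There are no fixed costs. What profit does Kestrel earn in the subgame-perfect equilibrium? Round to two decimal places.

5671.13

Solve by backward induction. Given q_K, the follower Arcadia maximises π_A = (249 - q_K - q_A)q_A - 76q_A.
Follower FOC: 173 - q_K - 2q_A = 0, so q_A(q_K) = (173 - q_K)/2.
Kestrel substitutes q_A(q_K) into its own profit: π_K = q_K(249 - q_K - (173 - q_K)/2) - 56q_K = (325/2 - (1/2)q_K)q_K - 56q_K.
Leader FOC: 213/2 - q_K = 0, so q_K = 213/2.
Then q_A = (173 - 213/2)/2 = 133/4.
Price P = 249 - 559/4 = 437/4.
Kestrel's profit: (437/4 - 56)·(213/2) = 5671.1250.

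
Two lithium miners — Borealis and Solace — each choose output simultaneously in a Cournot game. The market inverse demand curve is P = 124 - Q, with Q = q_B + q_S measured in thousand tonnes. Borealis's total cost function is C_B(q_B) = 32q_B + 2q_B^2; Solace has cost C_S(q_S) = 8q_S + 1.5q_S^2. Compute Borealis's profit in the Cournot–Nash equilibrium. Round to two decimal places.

Borealis's profit: π_B = (124 - Q)q_B - (32q_B + 2q_B²). Setting ∂π_B/∂q_B = 0: 92 - 6q_B - (q_S) = 0.
Solace's profit: π_S = (124 - Q)q_S - (8q_S + (3/2)q_S²). Setting ∂π_S/∂q_S = 0: 116 - 5q_S - (q_B) = 0.
So q_B = (92 - q_S)/6 and q_S = (116 - q_B)/5.
Solving the pair: q_B = 344/29, q_S = 604/29.
Price P = 124 - 948/29 = 91.3103.
Borealis's profit: 91.3103·(344/29) - 32·(344/29) - 2(344/29)² = 422.1260.

422.13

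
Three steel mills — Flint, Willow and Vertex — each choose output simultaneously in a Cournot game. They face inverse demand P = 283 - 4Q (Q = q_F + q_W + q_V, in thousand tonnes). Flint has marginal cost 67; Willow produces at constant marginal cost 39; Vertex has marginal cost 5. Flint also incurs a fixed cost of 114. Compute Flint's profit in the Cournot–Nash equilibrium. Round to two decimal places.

134.06

Flint's profit: π_F = (283 - 4Q)q_F - (67q_F). Setting ∂π_F/∂q_F = 0: 216 - 8q_F - 4(q_W + q_V) = 0.
Willow's first-order condition: 244 - 8q_W - 4(q_F + q_V) = 0.
Vertex's profit: π_V = (283 - 4Q)q_V - (5q_V). Setting ∂π_V/∂q_V = 0: 278 - 8q_V - 4(q_F + q_W) = 0.
Adding the 3 conditions: 738 − 8Q − 8Q = 0, i.e. Q = 369/8.
Back-substituting: q_F = (216 − 369/2)/4 = 63/8, q_W = (244 − 369/2)/4 = 119/8, q_V = (278 − 369/2)/4 = 187/8.
Price P = 283 - 4·(369/8) = 197/2.
Flint's profit: (197/2 - 67)·(63/8) - 114 = 134.0625.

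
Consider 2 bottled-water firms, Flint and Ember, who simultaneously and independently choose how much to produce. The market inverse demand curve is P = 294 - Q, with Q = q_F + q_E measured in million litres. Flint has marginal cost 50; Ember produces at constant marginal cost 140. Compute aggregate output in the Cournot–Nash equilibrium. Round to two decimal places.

Flint's profit: π_F = (294 - Q)q_F - (50q_F). Setting ∂π_F/∂q_F = 0: 244 - 2q_F - (q_E) = 0.
Ember's first-order condition: 154 - 2q_E - (q_F) = 0.
So q_F = (244 - q_E)/2 and q_E = (154 - q_F)/2.
Substituting one into the other gives q_F = 334/3 and q_E = 64/3.
Total output Q = 334/3 + 64/3 = 398/3.

132.67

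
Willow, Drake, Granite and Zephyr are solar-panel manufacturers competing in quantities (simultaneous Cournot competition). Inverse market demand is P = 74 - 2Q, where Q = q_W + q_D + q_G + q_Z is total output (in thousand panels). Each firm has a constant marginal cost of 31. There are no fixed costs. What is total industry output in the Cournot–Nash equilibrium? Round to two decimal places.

17.20

Each firm earns π_i = (74 - 2Q)q_i - 31q_i.
First-order condition (treating rivals' output as given): 43 - 4q_i - 2·Σ_{j≠i} q_j = 0.
By symmetry each firm produces the same amount; substituting Σ_{j≠i} q_j = 3q_i yields q_i = 43/10.
Total output Q = 43/10 + 43/10 + 43/10 + 43/10 = 86/5.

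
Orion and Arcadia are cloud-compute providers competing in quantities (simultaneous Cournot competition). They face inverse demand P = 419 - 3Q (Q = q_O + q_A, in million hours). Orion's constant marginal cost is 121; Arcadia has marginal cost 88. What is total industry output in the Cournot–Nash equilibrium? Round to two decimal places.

69.89

Orion's profit: π_O = (419 - 3Q)q_O - (121q_O). Setting ∂π_O/∂q_O = 0: 298 - 6q_O - 3(q_A) = 0.
Arcadia's first-order condition: 331 - 6q_A - 3(q_O) = 0.
Rearranging gives the reaction functions q_O = (298 - 3q_A)/6 and q_A = (331 - 3q_O)/6.
Substituting one into the other gives q_O = 265/9 and q_A = 364/9.
Total output Q = 265/9 + 364/9 = 629/9.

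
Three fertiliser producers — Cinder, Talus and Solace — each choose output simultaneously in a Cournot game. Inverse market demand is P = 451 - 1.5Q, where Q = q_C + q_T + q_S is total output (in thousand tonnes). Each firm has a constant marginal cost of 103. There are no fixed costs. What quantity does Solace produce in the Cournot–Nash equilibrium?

A representative firm's profit is π_i = q_i(451 - 1.5Q) - 103q_i.
Setting ∂π_i/∂q_i = 0 with rivals' quantities fixed: 348 - 3q_i - (3/2)·Σ_{j≠i} q_j = 0.
By symmetry each firm produces the same amount; substituting Σ_{j≠i} q_j = 2q_i yields q_i = 348/6 = 58.

58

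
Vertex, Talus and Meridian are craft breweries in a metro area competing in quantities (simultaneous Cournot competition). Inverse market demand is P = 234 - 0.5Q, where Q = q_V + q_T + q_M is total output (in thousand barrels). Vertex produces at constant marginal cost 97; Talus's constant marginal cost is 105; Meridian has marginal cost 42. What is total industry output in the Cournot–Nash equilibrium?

229

Vertex's profit: π_V = (234 - 0.5Q)q_V - (97q_V). Setting ∂π_V/∂q_V = 0: 137 - q_V - (1/2)(q_T + q_M) = 0.
Talus's profit: π_T = (234 - 0.5Q)q_T - (105q_T). Setting ∂π_T/∂q_T = 0: 129 - q_T - (1/2)(q_V + q_M) = 0.
Meridian's first-order condition: 192 - q_M - (1/2)(q_V + q_T) = 0.
Adding the 3 first-order conditions: 458 − 2Q = 0, so Q = 229.
Back-substituting: q_V = (137 − 229/2)/(1/2) = 45, q_T = (129 − 229/2)/(1/2) = 29, q_M = (192 − 229/2)/(1/2) = 155.
Total output Q = 45 + 29 + 155 = 229.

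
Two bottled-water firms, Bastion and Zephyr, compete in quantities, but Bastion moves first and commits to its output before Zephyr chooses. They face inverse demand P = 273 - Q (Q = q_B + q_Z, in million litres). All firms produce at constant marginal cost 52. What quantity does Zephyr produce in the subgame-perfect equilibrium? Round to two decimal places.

Solve by backward induction. Given q_B, the follower Zephyr maximises π_Z = (273 - q_B - q_Z)q_Z - 52q_Z.
∂π_Z/∂q_Z = 221 - q_B - 2q_Z = 0 gives the reaction function q_Z = (221 - q_B)/2.
Bastion substitutes q_Z(q_B) into its own profit: π_B = q_B(273 - q_B - (221 - q_B)/2) - 52q_B = (325/2 - (1/2)q_B)q_B - 52q_B.
Maximising: ∂π_B/∂q_B = 221/2 - q_B = 0, giving q_B = 221/2.
Then q_Z = (221 - 221/2)/2 = 221/4.

55.25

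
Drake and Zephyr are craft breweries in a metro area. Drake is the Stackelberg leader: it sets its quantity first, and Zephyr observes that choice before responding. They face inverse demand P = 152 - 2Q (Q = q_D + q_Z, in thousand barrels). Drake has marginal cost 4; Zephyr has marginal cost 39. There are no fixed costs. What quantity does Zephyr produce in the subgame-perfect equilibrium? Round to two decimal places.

Solve by backward induction. Given q_D, the follower Zephyr maximises π_Z = (152 - 2q_D - 2q_Z)q_Z - 39q_Z.
Setting the follower's marginal profit to zero, 113 - 2q_D - 4q_Z = 0, i.e. q_Z = (113 - 2q_D)/4.
Drake substitutes q_Z(q_D) into its own profit: π_D = q_D(152 - 2q_D - (113 - 2q_D)/2) - 4q_D = (191/2 - q_D)q_D - 4q_D.
Leader FOC: 183/2 - 2q_D = 0, so q_D = 183/4.
Then q_Z = (113 - 2·(183/4))/4 = 43/8.

5.38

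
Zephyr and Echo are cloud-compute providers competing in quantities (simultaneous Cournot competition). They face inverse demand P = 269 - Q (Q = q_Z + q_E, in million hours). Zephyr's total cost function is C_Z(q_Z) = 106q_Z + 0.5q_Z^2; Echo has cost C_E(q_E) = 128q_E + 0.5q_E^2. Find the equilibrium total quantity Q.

Zephyr's profit: π_Z = (269 - Q)q_Z - (106q_Z + (1/2)q_Z²). Setting ∂π_Z/∂q_Z = 0: 163 - 3q_Z - (q_E) = 0.
Echo's profit: π_E = (269 - Q)q_E - (128q_E + (1/2)q_E²). Setting ∂π_E/∂q_E = 0: 141 - 3q_E - (q_Z) = 0.
Best responses: q_Z = (163 - q_E)/3, q_E = (141 - q_Z)/3.
Solving the pair: q_Z = 87/2, q_E = 65/2.
Total output Q = 87/2 + 65/2 = 76.

76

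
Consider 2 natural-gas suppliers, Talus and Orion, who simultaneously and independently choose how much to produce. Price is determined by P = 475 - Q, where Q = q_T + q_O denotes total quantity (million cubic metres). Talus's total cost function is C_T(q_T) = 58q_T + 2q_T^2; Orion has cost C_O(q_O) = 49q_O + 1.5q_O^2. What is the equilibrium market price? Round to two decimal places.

Talus's profit: π_T = (475 - Q)q_T - (58q_T + 2q_T²). Setting ∂π_T/∂q_T = 0: 417 - 6q_T - (q_O) = 0.
Orion's profit: π_O = (475 - Q)q_O - (49q_O + (3/2)q_O²). Setting ∂π_O/∂q_O = 0: 426 - 5q_O - (q_T) = 0.
Best responses: q_T = (417 - q_O)/6, q_O = (426 - q_T)/5.
Solving the pair: q_T = 1659/29, q_O = 73.7586.
Total output Q = 130.9655, so price P = 475 - 130.9655 = 344.0345.

344.03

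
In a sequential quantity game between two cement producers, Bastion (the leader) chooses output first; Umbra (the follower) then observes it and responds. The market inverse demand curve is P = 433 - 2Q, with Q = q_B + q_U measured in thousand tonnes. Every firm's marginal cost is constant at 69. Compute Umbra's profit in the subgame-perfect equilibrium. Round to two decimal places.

4140.50

Solve by backward induction. Given q_B, the follower Umbra maximises π_U = (433 - 2q_B - 2q_U)q_U - 69q_U.
Follower FOC: 364 - 2q_B - 4q_U = 0, so q_U(q_B) = (364 - 2q_B)/4.
The leader anticipates this reaction. Substituting into P = 433 - 2Q gives P = 251 - q_B, so π_B = (251 - q_B)q_B - 69q_B.
Leader FOC: 182 - 2q_B = 0, so q_B = 91.
Then q_U = (364 - 2·91)/4 = 91/2.
Price P = 433 - 2·(273/2) = 160.
Umbra's profit: (160 - 69)·(91/2) = 4140.5000.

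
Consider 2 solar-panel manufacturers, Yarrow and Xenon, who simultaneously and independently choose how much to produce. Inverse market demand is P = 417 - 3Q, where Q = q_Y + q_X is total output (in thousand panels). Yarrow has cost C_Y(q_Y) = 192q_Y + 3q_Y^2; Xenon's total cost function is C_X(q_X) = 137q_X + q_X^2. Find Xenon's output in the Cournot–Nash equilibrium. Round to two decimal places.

30.86

Yarrow's profit: π_Y = (417 - 3Q)q_Y - (192q_Y + 3q_Y²). Setting ∂π_Y/∂q_Y = 0: 225 - 12q_Y - 3(q_X) = 0.
Xenon's first-order condition: 280 - 8q_X - 3(q_Y) = 0.
So q_Y = (225 - 3q_X)/12 and q_X = (280 - 3q_Y)/8.
Substituting one into the other gives q_Y = 320/29 and q_X = 895/29.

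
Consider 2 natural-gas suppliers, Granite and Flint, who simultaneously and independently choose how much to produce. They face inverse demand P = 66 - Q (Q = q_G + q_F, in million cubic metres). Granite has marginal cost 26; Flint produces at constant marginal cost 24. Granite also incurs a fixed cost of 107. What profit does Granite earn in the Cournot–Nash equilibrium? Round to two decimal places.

53.44

Granite's profit: π_G = (66 - Q)q_G - (26q_G). Setting ∂π_G/∂q_G = 0: 40 - 2q_G - (q_F) = 0.
Flint's first-order condition: 42 - 2q_F - (q_G) = 0.
Best responses: q_G = (40 - q_F)/2, q_F = (42 - q_G)/2.
Solving the pair: q_G = 38/3, q_F = 44/3.
Price P = 66 - 82/3 = 116/3.
Granite's profit: (116/3 - 26)·(38/3) - 107 = 481/9.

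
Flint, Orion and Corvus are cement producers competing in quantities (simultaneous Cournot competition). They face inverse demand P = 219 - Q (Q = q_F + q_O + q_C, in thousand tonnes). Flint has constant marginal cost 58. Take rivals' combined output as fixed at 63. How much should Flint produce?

49

With rivals' combined output fixed at 63, Flint's profit is π_F = (219 - 63 - q_F)q_F - (58q_F) = (156 - q_F)q_F - (58q_F).
∂π_F/∂q_F = 98 - 2q_F = 0, so q_F = 49.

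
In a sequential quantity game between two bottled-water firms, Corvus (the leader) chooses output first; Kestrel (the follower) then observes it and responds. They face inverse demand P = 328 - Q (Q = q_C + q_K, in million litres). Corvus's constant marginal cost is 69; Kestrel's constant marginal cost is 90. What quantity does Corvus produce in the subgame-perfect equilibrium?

140

Solve by backward induction. Given q_C, the follower Kestrel maximises π_K = (328 - q_C - q_K)q_K - 90q_K.
Follower FOC: 238 - q_C - 2q_K = 0, so q_K(q_C) = (238 - q_C)/2.
The leader anticipates this reaction. Substituting into P = 328 - Q gives P = 209 - (1/2)q_C, so π_C = (209 - (1/2)q_C)q_C - 69q_C.
Leader FOC: 140 - q_C = 0, so q_C = 140.
Then q_K = (238 - 140)/2 = 49.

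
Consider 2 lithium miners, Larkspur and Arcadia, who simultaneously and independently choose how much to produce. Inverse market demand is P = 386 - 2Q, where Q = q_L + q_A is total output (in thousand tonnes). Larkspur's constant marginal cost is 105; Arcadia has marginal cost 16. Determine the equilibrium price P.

169

Larkspur's profit: π_L = (386 - 2Q)q_L - (105q_L). Setting ∂π_L/∂q_L = 0: 281 - 4q_L - 2(q_A) = 0.
Arcadia's profit: π_A = (386 - 2Q)q_A - (16q_A). Setting ∂π_A/∂q_A = 0: 370 - 4q_A - 2(q_L) = 0.
Rearranging gives the reaction functions q_L = (281 - 2q_A)/4 and q_A = (370 - 2q_L)/4.
Substituting one into the other gives q_L = 32 and q_A = 153/2.
Total output Q = 217/2, so price P = 386 - 2·(217/2) = 169.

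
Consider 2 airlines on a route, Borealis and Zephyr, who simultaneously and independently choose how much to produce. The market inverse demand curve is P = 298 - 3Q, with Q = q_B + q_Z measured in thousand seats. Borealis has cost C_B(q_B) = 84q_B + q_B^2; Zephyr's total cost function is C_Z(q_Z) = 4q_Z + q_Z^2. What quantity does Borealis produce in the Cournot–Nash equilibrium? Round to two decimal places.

15.09

Borealis's profit: π_B = (298 - 3Q)q_B - (84q_B + q_B²). Setting ∂π_B/∂q_B = 0: 214 - 8q_B - 3(q_Z) = 0.
Zephyr's profit: π_Z = (298 - 3Q)q_Z - (4q_Z + q_Z²). Setting ∂π_Z/∂q_Z = 0: 294 - 8q_Z - 3(q_B) = 0.
Best responses: q_B = (214 - 3q_Z)/8, q_Z = (294 - 3q_B)/8.
Substituting one into the other gives q_B = 166/11 and q_Z = 342/11.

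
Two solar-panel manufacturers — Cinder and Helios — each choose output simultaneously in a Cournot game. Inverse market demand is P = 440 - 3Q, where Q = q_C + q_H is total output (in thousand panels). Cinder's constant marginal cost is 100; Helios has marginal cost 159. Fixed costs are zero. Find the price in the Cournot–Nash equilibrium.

233

Cinder's profit: π_C = (440 - 3Q)q_C - (100q_C). Setting ∂π_C/∂q_C = 0: 340 - 6q_C - 3(q_H) = 0.
Helios's profit: π_H = (440 - 3Q)q_H - (159q_H). Setting ∂π_H/∂q_H = 0: 281 - 6q_H - 3(q_C) = 0.
Rearranging gives the reaction functions q_C = (340 - 3q_H)/6 and q_H = (281 - 3q_C)/6.
Substituting one into the other gives q_C = 133/3 and q_H = 74/3.
Total output Q = 69, so price P = 440 - 3·69 = 233.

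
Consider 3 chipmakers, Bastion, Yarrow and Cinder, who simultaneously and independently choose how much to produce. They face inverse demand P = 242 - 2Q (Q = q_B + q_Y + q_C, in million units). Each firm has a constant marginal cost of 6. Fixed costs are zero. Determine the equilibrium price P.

A representative firm's profit is π_i = q_i(242 - 2Q) - 6q_i.
Setting ∂π_i/∂q_i = 0 with rivals' quantities fixed: 236 - 4q_i - 2·Σ_{j≠i} q_j = 0.
With identical firms every q_j equals q_i, so Σ_{j≠i} q_j = 2q_i and 236 = 8q_i, giving q_i = 59/2.
Total output Q = 177/2, so price P = 242 - 2·(177/2) = 65.

65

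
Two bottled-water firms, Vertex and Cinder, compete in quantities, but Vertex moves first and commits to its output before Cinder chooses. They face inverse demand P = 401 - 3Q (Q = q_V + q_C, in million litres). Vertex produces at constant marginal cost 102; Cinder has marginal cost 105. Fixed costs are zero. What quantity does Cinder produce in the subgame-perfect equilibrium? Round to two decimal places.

24.17

The follower Cinder best-responds to any q_V: π_C = (401 - 3Q)q_C - 105q_C.
Follower FOC: 296 - 3q_V - 6q_C = 0, so q_C(q_V) = (296 - 3q_V)/6.
Vertex substitutes q_C(q_V) into its own profit: π_V = q_V(401 - 3q_V - (296 - 3q_V)/2) - 102q_V = (253 - (3/2)q_V)q_V - 102q_V.
Leader FOC: 151 - 3q_V = 0, so q_V = 151/3.
Then q_C = (296 - 3·(151/3))/6 = 145/6.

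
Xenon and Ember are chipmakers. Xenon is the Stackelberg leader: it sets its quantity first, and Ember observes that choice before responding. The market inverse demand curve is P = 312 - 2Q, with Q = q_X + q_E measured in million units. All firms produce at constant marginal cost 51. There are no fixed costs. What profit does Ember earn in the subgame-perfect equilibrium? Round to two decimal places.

2128.78

Solve by backward induction. Given q_X, the follower Ember maximises π_E = (312 - 2q_X - 2q_E)q_E - 51q_E.
Follower FOC: 261 - 2q_X - 4q_E = 0, so q_E(q_X) = (261 - 2q_X)/4.
Xenon substitutes q_E(q_X) into its own profit: π_X = q_X(312 - 2q_X - (261 - 2q_X)/2) - 51q_X = (363/2 - q_X)q_X - 51q_X.
The leader's first-order condition 261/2 - 2q_X = 0 yields q_X = 261/4.
Then q_E = (261 - 2·(261/4))/4 = 261/8.
Price P = 312 - 2·(783/8) = 465/4.
Ember's profit: (465/4 - 51)·(261/8) = 2128.7813.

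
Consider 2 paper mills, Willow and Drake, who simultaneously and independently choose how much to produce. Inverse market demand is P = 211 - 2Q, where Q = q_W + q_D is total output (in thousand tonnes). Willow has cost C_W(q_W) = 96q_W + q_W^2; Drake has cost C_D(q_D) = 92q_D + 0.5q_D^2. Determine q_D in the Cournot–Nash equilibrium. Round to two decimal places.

Willow's profit: π_W = (211 - 2Q)q_W - (96q_W + q_W²). Setting ∂π_W/∂q_W = 0: 115 - 6q_W - 2(q_D) = 0.
Drake's profit: π_D = (211 - 2Q)q_D - (92q_D + (1/2)q_D²). Setting ∂π_D/∂q_D = 0: 119 - 5q_D - 2(q_W) = 0.
Rearranging gives the reaction functions q_W = (115 - 2q_D)/6 and q_D = (119 - 2q_W)/5.
Solving the pair: q_W = 337/26, q_D = 242/13.

18.62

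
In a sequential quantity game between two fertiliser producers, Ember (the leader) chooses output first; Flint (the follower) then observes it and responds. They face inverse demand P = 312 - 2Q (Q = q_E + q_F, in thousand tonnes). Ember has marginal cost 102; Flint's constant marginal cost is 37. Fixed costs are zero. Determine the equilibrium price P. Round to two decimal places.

138.25

The follower Flint best-responds to any q_E: π_F = (312 - 2Q)q_F - 37q_F.
Setting the follower's marginal profit to zero, 275 - 2q_E - 4q_F = 0, i.e. q_F = (275 - 2q_E)/4.
Ember substitutes q_F(q_E) into its own profit: π_E = q_E(312 - 2q_E - (275 - 2q_E)/2) - 102q_E = (349/2 - q_E)q_E - 102q_E.
Maximising: ∂π_E/∂q_E = 145/2 - 2q_E = 0, giving q_E = 145/4.
Then q_F = (275 - 2·(145/4))/4 = 405/8.
Total output Q = 695/8, so price P = 312 - 2·(695/8) = 553/4.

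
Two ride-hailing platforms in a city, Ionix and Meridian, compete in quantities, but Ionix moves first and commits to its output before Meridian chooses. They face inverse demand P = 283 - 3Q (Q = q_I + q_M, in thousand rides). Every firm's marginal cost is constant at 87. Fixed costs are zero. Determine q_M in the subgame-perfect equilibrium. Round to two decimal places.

The follower Meridian best-responds to any q_I: π_M = (283 - 3Q)q_M - 87q_M.
Setting the follower's marginal profit to zero, 196 - 3q_I - 6q_M = 0, i.e. q_M = (196 - 3q_I)/6.
Ionix substitutes q_M(q_I) into its own profit: π_I = q_I(283 - 3q_I - (196 - 3q_I)/2) - 87q_I = (185 - (3/2)q_I)q_I - 87q_I.
The leader's first-order condition 98 - 3q_I = 0 yields q_I = 98/3.
Then q_M = (196 - 3·(98/3))/6 = 49/3.

16.33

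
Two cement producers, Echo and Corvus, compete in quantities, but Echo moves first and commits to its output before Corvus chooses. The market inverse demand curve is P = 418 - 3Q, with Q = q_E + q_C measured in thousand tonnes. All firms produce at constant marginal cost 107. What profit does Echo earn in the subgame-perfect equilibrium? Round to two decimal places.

4030.04

Solve by backward induction. Given q_E, the follower Corvus maximises π_C = (418 - 3q_E - 3q_C)q_C - 107q_C.
Follower FOC: 311 - 3q_E - 6q_C = 0, so q_C(q_E) = (311 - 3q_E)/6.
The leader anticipates this reaction. Substituting into P = 418 - 3Q gives P = 525/2 - (3/2)q_E, so π_E = (525/2 - (3/2)q_E)q_E - 107q_E.
The leader's first-order condition 311/2 - 3q_E = 0 yields q_E = 311/6.
Then q_C = (311 - 3·(311/6))/6 = 311/12.
Price P = 418 - 3·(311/4) = 739/4.
Echo's profit: (739/4 - 107)·(311/6) = 4030.0417.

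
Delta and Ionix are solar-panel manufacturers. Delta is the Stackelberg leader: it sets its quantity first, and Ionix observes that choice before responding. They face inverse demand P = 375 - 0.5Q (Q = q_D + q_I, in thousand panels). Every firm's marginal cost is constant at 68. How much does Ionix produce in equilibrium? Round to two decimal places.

153.50

Solve by backward induction. Given q_D, the follower Ionix maximises π_I = (375 - (1/2)q_D - (1/2)q_I)q_I - 68q_I.
Setting the follower's marginal profit to zero, 307 - (1/2)q_D - q_I = 0, i.e. q_I = (307 - (1/2)q_D).
The leader anticipates this reaction. Substituting into P = 375 - 0.5Q gives P = 443/2 - (1/4)q_D, so π_D = (443/2 - (1/4)q_D)q_D - 68q_D.
Maximising: ∂π_D/∂q_D = 307/2 - (1/2)q_D = 0, giving q_D = 307.
Then q_I = (307 - (1/2)·307) = 307/2.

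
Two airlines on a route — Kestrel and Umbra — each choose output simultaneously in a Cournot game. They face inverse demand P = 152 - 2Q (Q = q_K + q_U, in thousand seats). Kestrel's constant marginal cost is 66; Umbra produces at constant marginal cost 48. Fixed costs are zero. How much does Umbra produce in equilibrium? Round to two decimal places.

20.33

Kestrel's profit: π_K = (152 - 2Q)q_K - (66q_K). Setting ∂π_K/∂q_K = 0: 86 - 4q_K - 2(q_U) = 0.
Umbra's first-order condition: 104 - 4q_U - 2(q_K) = 0.
Best responses: q_K = (86 - 2q_U)/4, q_U = (104 - 2q_K)/4.
Substituting one into the other gives q_K = 34/3 and q_U = 61/3.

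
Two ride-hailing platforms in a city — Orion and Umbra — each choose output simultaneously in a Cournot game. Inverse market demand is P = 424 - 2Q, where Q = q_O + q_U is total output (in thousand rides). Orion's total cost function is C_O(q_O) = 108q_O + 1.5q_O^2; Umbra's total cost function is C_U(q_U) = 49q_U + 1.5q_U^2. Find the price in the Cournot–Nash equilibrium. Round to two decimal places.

270.44

Orion's profit: π_O = (424 - 2Q)q_O - (108q_O + (3/2)q_O²). Setting ∂π_O/∂q_O = 0: 316 - 7q_O - 2(q_U) = 0.
Umbra's first-order condition: 375 - 7q_U - 2(q_O) = 0.
Best responses: q_O = (316 - 2q_U)/7, q_U = (375 - 2q_O)/7.
Substituting one into the other gives q_O = 1462/45 and q_U = 1993/45.
Total output Q = 691/9, so price P = 424 - 2·(691/9) = 270.4444.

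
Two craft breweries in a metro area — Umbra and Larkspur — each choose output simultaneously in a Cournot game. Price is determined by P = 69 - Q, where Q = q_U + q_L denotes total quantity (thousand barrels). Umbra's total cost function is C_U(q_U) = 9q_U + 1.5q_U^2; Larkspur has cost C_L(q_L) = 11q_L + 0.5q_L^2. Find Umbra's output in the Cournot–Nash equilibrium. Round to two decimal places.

8.71

Umbra's profit: π_U = (69 - Q)q_U - (9q_U + (3/2)q_U²). Setting ∂π_U/∂q_U = 0: 60 - 5q_U - (q_L) = 0.
Larkspur's first-order condition: 58 - 3q_L - (q_U) = 0.
So q_U = (60 - q_L)/5 and q_L = (58 - q_U)/3.
Substituting one into the other gives q_U = 61/7 and q_L = 115/7.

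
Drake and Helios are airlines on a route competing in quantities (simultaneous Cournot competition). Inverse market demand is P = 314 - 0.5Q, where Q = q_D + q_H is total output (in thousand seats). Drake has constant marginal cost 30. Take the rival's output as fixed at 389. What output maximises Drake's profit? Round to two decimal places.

With the rival's output fixed at 389, Drake's profit is π_D = (314 - (1/2)·389 - (1/2)q_D)q_D - (30q_D) = (239/2 - (1/2)q_D)q_D - (30q_D).
∂π_D/∂q_D = 179/2 - q_D = 0, so q_D = 179/2.

89.50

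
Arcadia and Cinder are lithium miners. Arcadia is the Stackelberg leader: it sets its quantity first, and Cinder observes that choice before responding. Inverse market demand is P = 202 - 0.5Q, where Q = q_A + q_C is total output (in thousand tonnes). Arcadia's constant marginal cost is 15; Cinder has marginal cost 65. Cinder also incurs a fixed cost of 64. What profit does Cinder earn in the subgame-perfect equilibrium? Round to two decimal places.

Solve by backward induction. Given q_A, the follower Cinder maximises π_C = (202 - (1/2)q_A - (1/2)q_C)q_C - 65q_C.
Follower FOC: 137 - (1/2)q_A - q_C = 0, so q_C(q_A) = (137 - (1/2)q_A).
Arcadia substitutes q_C(q_A) into its own profit: π_A = q_A(202 - (1/2)q_A - (137 - (1/2)q_A)/2) - 15q_A = (267/2 - (1/4)q_A)q_A - 15q_A.
The leader's first-order condition 237/2 - (1/2)q_A = 0 yields q_A = 237.
Then q_C = (137 - (1/2)·237) = 37/2.
Price P = 202 - (1/2)·(511/2) = 297/4.
Cinder's profit: (297/4 - 65)·(37/2) - 64 = 857/8.

107.13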